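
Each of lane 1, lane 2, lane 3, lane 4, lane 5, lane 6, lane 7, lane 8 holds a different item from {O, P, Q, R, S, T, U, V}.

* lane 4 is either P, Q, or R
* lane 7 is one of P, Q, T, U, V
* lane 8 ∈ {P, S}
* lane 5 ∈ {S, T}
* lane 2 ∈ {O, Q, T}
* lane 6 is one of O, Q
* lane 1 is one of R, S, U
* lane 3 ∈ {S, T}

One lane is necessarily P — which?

lane 8

The 8 variables together cover exactly {O, P, Q, R, S, T, U, V} — 8 values for 8 variables — and V appears only in lane 7's list, so lane 7 = V.
The 7 still-open variables together cover exactly {O, P, Q, R, S, T, U} — 7 values for 7 variables — and U appears only in lane 1's list, so lane 1 = U.
The 6 still-open variables draw from only 6 values {O, P, Q, R, S, T}, so each is used; only lane 4 can be R, hence lane 4 = R.
The 5 still-open variables draw from only 5 values {O, P, Q, S, T}, so each is used; only lane 8 can be P, hence lane 8 = P.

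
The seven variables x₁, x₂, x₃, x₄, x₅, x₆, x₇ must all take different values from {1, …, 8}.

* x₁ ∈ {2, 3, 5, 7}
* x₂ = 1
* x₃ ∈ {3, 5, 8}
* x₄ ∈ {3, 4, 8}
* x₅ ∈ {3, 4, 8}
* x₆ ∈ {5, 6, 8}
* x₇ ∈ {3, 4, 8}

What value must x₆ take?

x₂'s domain is down to {1}, so x₂ = 1.
The 3 variables x₄, x₅, x₇ are confined to {3, 4, 8}, which locks those values in; drop them from x₁, x₃, x₆.
x₃'s domain is down to {5}, so x₃ = 5. Eliminate 5 elsewhere: x₁, x₆.
So x₆ = 6.

6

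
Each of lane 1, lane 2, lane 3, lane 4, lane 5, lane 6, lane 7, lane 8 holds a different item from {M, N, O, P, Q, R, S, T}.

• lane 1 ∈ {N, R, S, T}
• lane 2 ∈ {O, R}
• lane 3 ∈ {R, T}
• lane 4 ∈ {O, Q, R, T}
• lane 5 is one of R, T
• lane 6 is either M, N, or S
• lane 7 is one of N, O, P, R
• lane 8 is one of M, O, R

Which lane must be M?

The 8 variables together cover exactly {M, N, O, P, Q, R, S, T} — 8 values for 8 variables — and P appears only in lane 7's list, so lane 7 = P.
The 7 still-open variables draw from only 7 values {M, N, O, Q, R, S, T}, so each is used; only lane 4 can be Q, hence lane 4 = Q.
lane 3 and lane 5 between them cover only {R, T} — a naked pair. Remove those values from lane 1, lane 2, lane 8.
lane 2's domain is down to {O}, so lane 2 = O. Eliminate O elsewhere: lane 8.
So M goes to lane 8.

lane 8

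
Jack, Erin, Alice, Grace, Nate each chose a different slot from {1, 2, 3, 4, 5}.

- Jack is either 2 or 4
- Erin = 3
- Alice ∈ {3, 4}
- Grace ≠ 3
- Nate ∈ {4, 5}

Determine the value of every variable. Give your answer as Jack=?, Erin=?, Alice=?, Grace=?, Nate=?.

Erin's domain is down to {3}, so Erin = 3. Eliminate 3 elsewhere: Alice.
Alice has just one choice, so Alice = 4. Eliminate 4 elsewhere: Jack, Grace, Nate.
Nate must be 5 (only option left). Eliminate 5 elsewhere: Grace.
Jack must be 2 (only option left). So Grace can't be 2.
Grace's domain is down to {1}, so Grace = 1.

Jack=2, Erin=3, Alice=4, Grace=1, Nate=5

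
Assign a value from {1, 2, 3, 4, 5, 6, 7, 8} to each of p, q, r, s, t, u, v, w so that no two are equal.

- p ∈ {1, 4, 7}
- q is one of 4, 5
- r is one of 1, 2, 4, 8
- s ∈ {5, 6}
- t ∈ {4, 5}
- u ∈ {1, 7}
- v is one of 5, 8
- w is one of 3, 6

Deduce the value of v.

The 8 variables draw from only 8 values {1, 2, 3, 4, 5, 6, 7, 8}, so each is used; only r can be 2, hence r = 2.
Among the 7 still-open variables, 3 fits only w (and all 7 values in {1, 3, 4, 5, 6, 7, 8} must be used), so w = 3.
The 6 still-open variables draw from only 6 values {1, 4, 5, 6, 7, 8}, so each is used; only s can be 6, hence s = 6.
The 5 still-open variables together cover exactly {1, 4, 5, 7, 8} — 5 values for 5 variables — and 8 appears only in v's list, so v = 8.

8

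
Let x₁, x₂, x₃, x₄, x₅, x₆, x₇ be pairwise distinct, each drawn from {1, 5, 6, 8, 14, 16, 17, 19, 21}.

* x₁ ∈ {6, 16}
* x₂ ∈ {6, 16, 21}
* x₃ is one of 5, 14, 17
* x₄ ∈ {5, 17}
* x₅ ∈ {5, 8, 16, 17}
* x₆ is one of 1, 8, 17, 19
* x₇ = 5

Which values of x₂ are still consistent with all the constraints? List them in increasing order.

6, 16, 21

x₇ must be 5 (only option left). Strike 5 from x₃, x₄, x₅.
That leaves x₄ = 17. Eliminate 17 elsewhere: x₃, x₅, x₆.
x₃'s domain is down to {14}, so x₃ = 14.
No further eliminations apply; x₂ can still be any of 6, 16, 21.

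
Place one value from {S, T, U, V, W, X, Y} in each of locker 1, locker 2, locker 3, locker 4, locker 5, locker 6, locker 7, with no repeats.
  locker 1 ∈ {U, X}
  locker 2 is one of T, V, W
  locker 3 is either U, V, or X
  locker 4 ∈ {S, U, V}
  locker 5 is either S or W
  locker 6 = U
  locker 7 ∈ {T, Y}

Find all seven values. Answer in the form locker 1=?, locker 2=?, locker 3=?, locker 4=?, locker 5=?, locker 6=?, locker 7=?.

locker 6 must be U (only option left). Remove U from locker 1, locker 3, locker 4.
locker 1 must be X (only option left). Strike X from locker 3.
locker 3 must be V (only option left). Strike V from locker 2, locker 4.
That leaves locker 4 = S. So locker 5 can't be S.
locker 5 has just one choice, so locker 5 = W. Strike W from locker 2.
That leaves locker 2 = T. Remove T from locker 7.
That leaves locker 7 = Y.

locker 1=X, locker 2=T, locker 3=V, locker 4=S, locker 5=W, locker 6=U, locker 7=Y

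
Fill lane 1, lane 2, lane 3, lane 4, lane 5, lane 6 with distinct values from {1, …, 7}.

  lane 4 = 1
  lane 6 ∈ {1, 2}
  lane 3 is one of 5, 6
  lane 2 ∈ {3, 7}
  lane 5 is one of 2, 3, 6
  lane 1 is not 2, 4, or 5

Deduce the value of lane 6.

2

lane 4 has just one choice, so lane 4 = 1. Strike 1 from lane 1, lane 6.
So lane 6 = 2.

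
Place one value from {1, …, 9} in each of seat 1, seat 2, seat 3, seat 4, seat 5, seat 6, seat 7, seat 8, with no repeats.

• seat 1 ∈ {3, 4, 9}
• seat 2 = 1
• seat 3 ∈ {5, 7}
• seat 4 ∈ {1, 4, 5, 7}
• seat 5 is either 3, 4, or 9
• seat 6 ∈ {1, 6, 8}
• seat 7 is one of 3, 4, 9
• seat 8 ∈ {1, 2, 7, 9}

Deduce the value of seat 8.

seat 2 must be 1 (only option left). Strike 1 from seat 4, seat 6, seat 8.
The 3 variables seat 1, seat 5, seat 7 are confined to {3, 4, 9}, which locks those values in; drop them from seat 4, seat 8.
The 2 variables seat 3 and seat 4 are confined to {5, 7}, which locks those values in; drop them from seat 8.
So seat 8 = 2.

2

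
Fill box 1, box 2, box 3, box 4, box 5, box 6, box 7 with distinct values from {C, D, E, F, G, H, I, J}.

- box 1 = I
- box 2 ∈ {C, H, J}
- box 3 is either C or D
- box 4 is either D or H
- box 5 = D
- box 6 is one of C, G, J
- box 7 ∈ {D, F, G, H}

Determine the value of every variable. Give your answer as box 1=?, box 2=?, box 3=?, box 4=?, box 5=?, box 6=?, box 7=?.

box 1=I, box 2=J, box 3=C, box 4=H, box 5=D, box 6=G, box 7=F

box 1 must be I (only option left).
That leaves box 5 = D. Eliminate D elsewhere: box 3, box 4, box 7.
box 3 has just one choice, so box 3 = C. So box 2, box 6 can't be C.
That leaves box 4 = H. Remove H from box 2, box 7.
That leaves box 2 = J. So box 6 can't be J.
box 6 must be G (only option left). Strike G from box 7.
box 7 has just one choice, so box 7 = F.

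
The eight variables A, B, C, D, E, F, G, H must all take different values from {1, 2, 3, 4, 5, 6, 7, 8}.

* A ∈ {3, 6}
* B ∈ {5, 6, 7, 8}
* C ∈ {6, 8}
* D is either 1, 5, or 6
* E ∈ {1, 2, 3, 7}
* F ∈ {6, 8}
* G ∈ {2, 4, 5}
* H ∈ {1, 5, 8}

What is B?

7

The 8 variables together cover exactly {1, 2, 3, 4, 5, 6, 7, 8} — 8 values for 8 variables — and 4 appears only in G's list, so G = 4.
Among the 7 still-open variables, 2 fits only E (and all 7 values in {1, 2, 3, 5, 6, 7, 8} must be used), so E = 2.
The 6 still-open variables together cover exactly {1, 3, 5, 6, 7, 8} — 6 values for 6 variables — and 3 appears only in A's list, so A = 3.
Among the 5 still-open variables, 7 fits only B (and all 5 values in {1, 5, 6, 7, 8} must be used), so B = 7.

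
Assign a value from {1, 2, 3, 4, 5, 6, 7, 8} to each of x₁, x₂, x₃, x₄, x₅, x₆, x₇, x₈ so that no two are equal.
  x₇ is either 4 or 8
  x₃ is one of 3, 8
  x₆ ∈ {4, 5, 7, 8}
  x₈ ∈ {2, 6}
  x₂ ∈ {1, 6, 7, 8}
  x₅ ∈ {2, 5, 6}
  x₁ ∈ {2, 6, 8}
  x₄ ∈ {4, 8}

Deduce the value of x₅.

5

The 8 variables together cover exactly {1, 2, 3, 4, 5, 6, 7, 8} — 8 values for 8 variables — and 1 appears only in x₂'s list, so x₂ = 1.
The 7 still-open variables draw from only 7 values {2, 3, 4, 5, 6, 7, 8}, so each is used; only x₃ can be 3, hence x₃ = 3.
The 6 still-open variables together cover exactly {2, 4, 5, 6, 7, 8} — 6 values for 6 variables — and 7 appears only in x₆'s list, so x₆ = 7.
The 5 still-open variables draw from only 5 values {2, 4, 5, 6, 8}, so each is used; only x₅ can be 5, hence x₅ = 5.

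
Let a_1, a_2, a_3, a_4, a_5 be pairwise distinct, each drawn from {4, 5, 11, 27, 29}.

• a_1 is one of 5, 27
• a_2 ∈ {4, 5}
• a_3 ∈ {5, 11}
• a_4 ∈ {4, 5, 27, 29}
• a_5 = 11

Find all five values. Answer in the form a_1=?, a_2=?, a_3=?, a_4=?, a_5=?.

a_5's domain is down to {11}, so a_5 = 11. So a_3 can't be 11.
That leaves a_3 = 5. So a_1, a_2, a_4 can't be 5.
a_1 has just one choice, so a_1 = 27. Eliminate 27 elsewhere: a_4.
That leaves a_2 = 4. Eliminate 4 elsewhere: a_4.
a_4's domain is down to {29}, so a_4 = 29.

a_1=27, a_2=4, a_3=5, a_4=29, a_5=11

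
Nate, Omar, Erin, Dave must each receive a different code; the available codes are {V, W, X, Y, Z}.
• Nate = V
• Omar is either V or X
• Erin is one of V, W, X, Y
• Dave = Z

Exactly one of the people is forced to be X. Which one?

Nate's domain is down to {V}, so Nate = V. Strike V from Omar, Erin.
So X goes to Omar.

Omar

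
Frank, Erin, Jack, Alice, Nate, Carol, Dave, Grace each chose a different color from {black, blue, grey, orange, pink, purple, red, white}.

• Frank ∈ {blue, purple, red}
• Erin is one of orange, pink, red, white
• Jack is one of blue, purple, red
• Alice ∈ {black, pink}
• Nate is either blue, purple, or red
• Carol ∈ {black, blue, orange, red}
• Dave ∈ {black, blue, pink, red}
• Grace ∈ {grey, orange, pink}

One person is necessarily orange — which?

Carol

The 8 variables together cover exactly {black, blue, grey, orange, pink, purple, red, white} — 8 values for 8 variables — and grey appears only in Grace's list, so Grace = grey.
The 7 still-open variables together cover exactly {black, blue, orange, pink, purple, red, white} — 7 values for 7 variables — and white appears only in Erin's list, so Erin = white.
The 6 still-open variables draw from only 6 values {black, blue, orange, pink, purple, red}, so each is used; only Carol can be orange, hence Carol = orange.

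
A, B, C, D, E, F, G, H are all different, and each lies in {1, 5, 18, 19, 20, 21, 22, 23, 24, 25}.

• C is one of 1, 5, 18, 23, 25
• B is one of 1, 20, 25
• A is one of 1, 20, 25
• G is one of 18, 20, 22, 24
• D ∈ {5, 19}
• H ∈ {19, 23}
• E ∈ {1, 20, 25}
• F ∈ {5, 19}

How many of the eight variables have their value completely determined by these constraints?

D and F between them cover only {5, 19} — a naked pair. Remove those values from C, H.
H must be 23 (only option left). Remove 23 from C.
A, B, E share exactly the 3 values {1, 20, 25}; by pigeonhole those values go to them, so strike 1, 20, 25 from C, G.
That leaves C = 18. Eliminate 18 elsewhere: G.
Determined: C=18, H=23. The other variables each still have more than one consistent value. That makes 2.

2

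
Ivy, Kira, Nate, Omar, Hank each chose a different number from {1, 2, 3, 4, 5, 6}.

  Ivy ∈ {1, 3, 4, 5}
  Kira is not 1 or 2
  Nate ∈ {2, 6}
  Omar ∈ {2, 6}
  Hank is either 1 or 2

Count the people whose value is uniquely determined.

1

Nate and Omar between them cover only {2, 6} — a naked pair. Remove those values from Kira, Hank.
Hank has just one choice, so Hank = 1. Remove 1 from Ivy.
Determined: Hank=1. The other people each still have more than one consistent value. That makes 1.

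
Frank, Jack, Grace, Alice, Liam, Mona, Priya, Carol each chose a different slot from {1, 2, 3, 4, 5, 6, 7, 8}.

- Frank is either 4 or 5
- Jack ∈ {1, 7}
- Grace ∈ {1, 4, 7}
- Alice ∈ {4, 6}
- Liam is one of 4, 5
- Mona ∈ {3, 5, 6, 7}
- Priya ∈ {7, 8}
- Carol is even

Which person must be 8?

Priya

Among the 8 variables, 2 fits only Carol (and all 8 values in {1, 2, 3, 4, 5, 6, 7, 8} must be used), so Carol = 2.
The 7 still-open variables draw from only 7 values {1, 3, 4, 5, 6, 7, 8}, so each is used; only Mona can be 3, hence Mona = 3.
Among the 6 still-open variables, 6 fits only Alice (and all 6 values in {1, 4, 5, 6, 7, 8} must be used), so Alice = 6.
The 5 still-open variables draw from only 5 values {1, 4, 5, 7, 8}, so each is used; only Priya can be 8, hence Priya = 8.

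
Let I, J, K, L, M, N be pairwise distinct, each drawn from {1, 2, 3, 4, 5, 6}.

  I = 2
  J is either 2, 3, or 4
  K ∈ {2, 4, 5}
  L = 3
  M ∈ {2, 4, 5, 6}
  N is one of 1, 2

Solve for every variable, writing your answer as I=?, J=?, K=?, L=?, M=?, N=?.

I has just one choice, so I = 2. Eliminate 2 elsewhere: J, K, M, N.
L's domain is down to {3}, so L = 3. Strike 3 from J.
N has just one choice, so N = 1.
J's domain is down to {4}, so J = 4. Eliminate 4 elsewhere: K, M.
K has just one choice, so K = 5. Remove 5 from M.
M's domain is down to {6}, so M = 6.

I=2, J=4, K=5, L=3, M=6, N=1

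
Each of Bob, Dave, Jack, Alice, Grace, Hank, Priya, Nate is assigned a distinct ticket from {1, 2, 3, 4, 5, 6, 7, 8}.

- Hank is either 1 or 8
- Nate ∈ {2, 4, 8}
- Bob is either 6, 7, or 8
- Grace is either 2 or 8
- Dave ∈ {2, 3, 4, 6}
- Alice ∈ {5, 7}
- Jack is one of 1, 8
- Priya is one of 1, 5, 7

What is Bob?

6

The 8 variables draw from only 8 values {1, 2, 3, 4, 5, 6, 7, 8}, so each is used; only Dave can be 3, hence Dave = 3.
Among the 7 still-open variables, 4 fits only Nate (and all 7 values in {1, 2, 4, 5, 6, 7, 8} must be used), so Nate = 4.
Among the 6 still-open variables, 2 fits only Grace (and all 6 values in {1, 2, 5, 6, 7, 8} must be used), so Grace = 2.
The 5 still-open variables together cover exactly {1, 5, 6, 7, 8} — 5 values for 5 variables — and 6 appears only in Bob's list, so Bob = 6.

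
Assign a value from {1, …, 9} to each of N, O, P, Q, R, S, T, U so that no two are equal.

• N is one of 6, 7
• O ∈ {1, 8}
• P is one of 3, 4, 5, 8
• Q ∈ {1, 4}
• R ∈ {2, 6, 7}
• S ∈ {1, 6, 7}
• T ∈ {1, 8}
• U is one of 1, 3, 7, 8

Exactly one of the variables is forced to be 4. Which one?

The 8 variables draw from only 8 values {1, 2, 3, 4, 5, 6, 7, 8}, so each is used; only R can be 2, hence R = 2.
The 7 still-open variables draw from only 7 values {1, 3, 4, 5, 6, 7, 8}, so each is used; only P can be 5, hence P = 5.
The 6 still-open variables together cover exactly {1, 3, 4, 6, 7, 8} — 6 values for 6 variables — and 3 appears only in U's list, so U = 3.
The 5 still-open variables draw from only 5 values {1, 4, 6, 7, 8}, so each is used; only Q can be 4, hence Q = 4.

Q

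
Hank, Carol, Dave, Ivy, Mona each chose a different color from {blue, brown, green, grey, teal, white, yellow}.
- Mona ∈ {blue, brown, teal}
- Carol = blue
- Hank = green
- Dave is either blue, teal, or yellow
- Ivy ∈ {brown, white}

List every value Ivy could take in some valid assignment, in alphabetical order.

brown, white

Hank has just one choice, so Hank = green.
Carol has just one choice, so Carol = blue. So Dave, Mona can't be blue.
No further eliminations apply; Ivy can still be any of brown, white.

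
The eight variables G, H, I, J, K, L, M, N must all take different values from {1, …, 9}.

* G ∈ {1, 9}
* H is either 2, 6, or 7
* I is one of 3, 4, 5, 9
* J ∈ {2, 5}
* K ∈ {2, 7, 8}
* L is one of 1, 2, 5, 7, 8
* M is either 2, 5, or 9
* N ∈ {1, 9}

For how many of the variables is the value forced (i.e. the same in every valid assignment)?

1

The 2 variables G and N are confined to {1, 9}, which locks those values in; drop them from I, L, M.
The 2 variables J and M are confined to {2, 5}, which locks those values in; drop them from H, I, K, L.
The 2 variables K and L are confined to {7, 8}, which locks those values in; drop them from H.
H's domain is down to {6}, so H = 6.
Determined: H=6. The other variables each still have more than one consistent value. That makes 1.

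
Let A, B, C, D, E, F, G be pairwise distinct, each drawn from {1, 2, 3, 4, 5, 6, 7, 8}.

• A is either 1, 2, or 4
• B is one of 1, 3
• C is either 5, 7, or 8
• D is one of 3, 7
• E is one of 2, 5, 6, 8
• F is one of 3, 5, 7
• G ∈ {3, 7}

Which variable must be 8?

C

The 2 variables D and G are confined to {3, 7}, which locks those values in; drop them from B, C, F.
B has just one choice, so B = 1. Strike 1 from A.
F must be 5 (only option left). So C, E can't be 5.
So 8 goes to C.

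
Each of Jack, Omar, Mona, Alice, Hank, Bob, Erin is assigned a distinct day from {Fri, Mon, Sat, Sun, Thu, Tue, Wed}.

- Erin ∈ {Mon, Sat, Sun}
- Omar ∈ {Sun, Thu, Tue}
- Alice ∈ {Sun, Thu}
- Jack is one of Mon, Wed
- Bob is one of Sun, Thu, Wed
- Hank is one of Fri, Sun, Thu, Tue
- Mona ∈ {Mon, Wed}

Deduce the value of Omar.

Among the 7 variables, Fri fits only Hank (and all 7 values in {Fri, Mon, Sat, Sun, Thu, Tue, Wed} must be used), so Hank = Fri.
The 6 still-open variables draw from only 6 values {Mon, Sat, Sun, Thu, Tue, Wed}, so each is used; only Erin can be Sat, hence Erin = Sat.
The 5 still-open variables together cover exactly {Mon, Sun, Thu, Tue, Wed} — 5 values for 5 variables — and Tue appears only in Omar's list, so Omar = Tue.

Tue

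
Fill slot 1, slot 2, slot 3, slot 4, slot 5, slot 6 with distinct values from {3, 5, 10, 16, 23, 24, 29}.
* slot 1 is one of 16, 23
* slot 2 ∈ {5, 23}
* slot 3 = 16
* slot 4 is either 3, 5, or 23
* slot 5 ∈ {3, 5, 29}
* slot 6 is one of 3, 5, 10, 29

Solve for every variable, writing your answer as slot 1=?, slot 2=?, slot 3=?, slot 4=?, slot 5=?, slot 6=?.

slot 1=23, slot 2=5, slot 3=16, slot 4=3, slot 5=29, slot 6=10

slot 3's domain is down to {16}, so slot 3 = 16. Strike 16 from slot 1.
slot 1's domain is down to {23}, so slot 1 = 23. Eliminate 23 elsewhere: slot 2, slot 4.
slot 2 must be 5 (only option left). Remove 5 from slot 4, slot 5, slot 6.
slot 4's domain is down to {3}, so slot 4 = 3. Strike 3 from slot 5, slot 6.
slot 5's domain is down to {29}, so slot 5 = 29. So slot 6 can't be 29.
That leaves slot 6 = 10.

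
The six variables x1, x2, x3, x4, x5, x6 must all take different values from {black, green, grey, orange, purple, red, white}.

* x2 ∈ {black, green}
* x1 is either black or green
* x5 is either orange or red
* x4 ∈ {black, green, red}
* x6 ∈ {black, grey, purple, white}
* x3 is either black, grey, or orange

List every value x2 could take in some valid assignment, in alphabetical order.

x1 and x2 between them cover only {black, green} — a naked pair. Remove those values from x3, x4, x6.
x4 must be red (only option left). Eliminate red elsewhere: x5.
That leaves x5 = orange. Eliminate orange elsewhere: x3.
x3 has just one choice, so x3 = grey. So x6 can't be grey.
No further eliminations apply; x2 can still be any of black, green.

black, green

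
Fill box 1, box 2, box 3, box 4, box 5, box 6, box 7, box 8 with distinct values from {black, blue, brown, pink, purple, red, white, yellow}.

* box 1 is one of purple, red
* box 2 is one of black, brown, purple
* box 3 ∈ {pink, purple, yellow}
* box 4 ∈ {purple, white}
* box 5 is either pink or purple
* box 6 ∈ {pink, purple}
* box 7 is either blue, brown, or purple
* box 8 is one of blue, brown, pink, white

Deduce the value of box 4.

white

The 8 variables draw from only 8 values {black, blue, brown, pink, purple, red, white, yellow}, so each is used; only box 2 can be black, hence box 2 = black.
The 7 still-open variables together cover exactly {blue, brown, pink, purple, red, white, yellow} — 7 values for 7 variables — and red appears only in box 1's list, so box 1 = red.
The 6 still-open variables draw from only 6 values {blue, brown, pink, purple, white, yellow}, so each is used; only box 3 can be yellow, hence box 3 = yellow.
The 2 variables box 5 and box 6 are confined to {pink, purple}, which locks those values in; drop them from box 4, box 7, box 8.
So box 4 = white.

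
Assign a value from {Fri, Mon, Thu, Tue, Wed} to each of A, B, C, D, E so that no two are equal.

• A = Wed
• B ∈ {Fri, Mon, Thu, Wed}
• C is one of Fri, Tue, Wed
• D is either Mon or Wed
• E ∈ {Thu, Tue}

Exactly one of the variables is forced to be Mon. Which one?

D

A has just one choice, so A = Wed. Remove Wed from B, C, D.
So Mon goes to D.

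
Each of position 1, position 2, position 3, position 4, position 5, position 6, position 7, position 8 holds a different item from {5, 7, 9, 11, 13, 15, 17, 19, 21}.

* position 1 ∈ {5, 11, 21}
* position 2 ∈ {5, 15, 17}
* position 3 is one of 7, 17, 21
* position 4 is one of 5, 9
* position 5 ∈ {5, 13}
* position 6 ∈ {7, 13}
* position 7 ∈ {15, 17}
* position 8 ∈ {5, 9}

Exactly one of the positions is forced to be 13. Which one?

position 5

Among the 8 variables, 11 fits only position 1 (and all 8 values in {5, 7, 9, 11, 13, 15, 17, 21} must be used), so position 1 = 11.
Among the 7 still-open variables, 21 fits only position 3 (and all 7 values in {5, 7, 9, 13, 15, 17, 21} must be used), so position 3 = 21.
The 6 still-open variables together cover exactly {5, 7, 9, 13, 15, 17} — 6 values for 6 variables — and 7 appears only in position 6's list, so position 6 = 7.
The 5 still-open variables draw from only 5 values {5, 9, 13, 15, 17}, so each is used; only position 5 can be 13, hence position 5 = 13.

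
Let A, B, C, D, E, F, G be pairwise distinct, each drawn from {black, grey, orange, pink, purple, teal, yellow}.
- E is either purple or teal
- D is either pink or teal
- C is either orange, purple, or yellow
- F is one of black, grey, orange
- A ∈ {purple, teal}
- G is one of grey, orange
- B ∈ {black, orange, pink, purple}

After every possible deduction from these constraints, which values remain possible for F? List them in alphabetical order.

black, grey, orange

The 7 variables draw from only 7 values {black, grey, orange, pink, purple, teal, yellow}, so each is used; only C can be yellow, hence C = yellow.
The 2 variables A and E are confined to {purple, teal}, which locks those values in; drop them from B, D.
That leaves D = pink. Strike pink from B.
No further eliminations apply; F can still be any of black, grey, orange.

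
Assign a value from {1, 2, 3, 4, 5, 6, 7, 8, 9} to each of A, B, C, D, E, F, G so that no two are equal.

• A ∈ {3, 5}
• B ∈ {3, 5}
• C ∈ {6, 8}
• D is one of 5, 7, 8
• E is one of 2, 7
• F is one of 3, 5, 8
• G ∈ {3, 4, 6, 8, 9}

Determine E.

2

The 2 variables A and B are confined to {3, 5}, which locks those values in; drop them from D, F, G.
F must be 8 (only option left). Strike 8 from C, D, G.
That leaves C = 6. Eliminate 6 elsewhere: G.
That leaves D = 7. Remove 7 from E.
So E = 2.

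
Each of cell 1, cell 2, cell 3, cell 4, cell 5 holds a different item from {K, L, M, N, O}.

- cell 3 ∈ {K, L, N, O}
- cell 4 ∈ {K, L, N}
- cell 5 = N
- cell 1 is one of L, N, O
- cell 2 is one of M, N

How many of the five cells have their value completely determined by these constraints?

2

cell 5 must be N (only option left). Remove N from cell 1, cell 2, cell 3, cell 4.
cell 2 has just one choice, so cell 2 = M.
Determined: cell 2=M, cell 5=N. The other cells each still have more than one consistent value. That makes 2.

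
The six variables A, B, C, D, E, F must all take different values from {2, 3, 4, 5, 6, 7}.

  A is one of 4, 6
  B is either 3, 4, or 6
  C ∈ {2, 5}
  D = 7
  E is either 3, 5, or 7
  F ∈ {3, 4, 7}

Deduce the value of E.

5

D must be 7 (only option left). So E, F can't be 7.
Among the 5 still-open variables, 2 fits only C (and all 5 values in {2, 3, 4, 5, 6} must be used), so C = 2.
The 4 still-open variables draw from only 4 values {3, 4, 5, 6}, so each is used; only E can be 5, hence E = 5.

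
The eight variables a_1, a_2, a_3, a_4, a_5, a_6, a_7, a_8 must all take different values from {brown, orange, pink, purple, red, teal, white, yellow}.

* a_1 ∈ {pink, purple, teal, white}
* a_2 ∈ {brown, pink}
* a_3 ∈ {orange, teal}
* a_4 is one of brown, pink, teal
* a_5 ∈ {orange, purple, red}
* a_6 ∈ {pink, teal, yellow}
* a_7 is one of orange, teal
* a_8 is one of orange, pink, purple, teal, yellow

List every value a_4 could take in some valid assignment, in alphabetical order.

The 8 variables draw from only 8 values {brown, orange, pink, purple, red, teal, white, yellow}, so each is used; only a_5 can be red, hence a_5 = red.
The 7 still-open variables draw from only 7 values {brown, orange, pink, purple, teal, white, yellow}, so each is used; only a_1 can be white, hence a_1 = white.
Among the 6 still-open variables, purple fits only a_8 (and all 6 values in {brown, orange, pink, purple, teal, yellow} must be used), so a_8 = purple.
The 5 still-open variables draw from only 5 values {brown, orange, pink, teal, yellow}, so each is used; only a_6 can be yellow, hence a_6 = yellow.
a_3 and a_7 share exactly the 2 values {orange, teal}; by pigeonhole those values go to them, so strike orange, teal from a_4.
No further eliminations apply; a_4 can still be any of brown, pink.

brown, pink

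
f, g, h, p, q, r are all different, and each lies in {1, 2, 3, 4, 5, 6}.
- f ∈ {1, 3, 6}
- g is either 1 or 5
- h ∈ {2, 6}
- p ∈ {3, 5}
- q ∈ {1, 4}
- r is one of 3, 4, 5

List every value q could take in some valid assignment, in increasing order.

The 6 variables draw from only 6 values {1, 2, 3, 4, 5, 6}, so each is used; only h can be 2, hence h = 2.
The 5 still-open variables together cover exactly {1, 3, 4, 5, 6} — 5 values for 5 variables — and 6 appears only in f's list, so f = 6.
No further eliminations apply; q can still be any of 1, 4.

1, 4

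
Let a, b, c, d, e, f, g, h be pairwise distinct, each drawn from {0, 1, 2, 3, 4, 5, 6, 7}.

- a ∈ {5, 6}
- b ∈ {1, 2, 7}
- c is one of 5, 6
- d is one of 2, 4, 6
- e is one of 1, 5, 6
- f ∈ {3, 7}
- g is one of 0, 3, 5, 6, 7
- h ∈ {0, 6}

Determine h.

Among the 8 variables, 4 fits only d (and all 8 values in {0, 1, 2, 3, 4, 5, 6, 7} must be used), so d = 4.
The 7 still-open variables together cover exactly {0, 1, 2, 3, 5, 6, 7} — 7 values for 7 variables — and 2 appears only in b's list, so b = 2.
The 6 still-open variables draw from only 6 values {0, 1, 3, 5, 6, 7}, so each is used; only e can be 1, hence e = 1.
The 2 variables a and c are confined to {5, 6}, which locks those values in; drop them from g, h.
So h = 0.

0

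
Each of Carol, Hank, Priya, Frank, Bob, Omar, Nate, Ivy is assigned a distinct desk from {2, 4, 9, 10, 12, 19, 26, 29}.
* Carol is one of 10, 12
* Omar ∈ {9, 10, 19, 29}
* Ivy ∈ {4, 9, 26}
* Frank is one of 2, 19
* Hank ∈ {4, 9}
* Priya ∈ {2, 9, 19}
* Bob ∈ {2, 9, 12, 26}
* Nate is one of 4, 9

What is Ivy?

The 8 variables together cover exactly {2, 4, 9, 10, 12, 19, 26, 29} — 8 values for 8 variables — and 29 appears only in Omar's list, so Omar = 29.
The 7 still-open variables draw from only 7 values {2, 4, 9, 10, 12, 19, 26}, so each is used; only Carol can be 10, hence Carol = 10.
The 6 still-open variables together cover exactly {2, 4, 9, 12, 19, 26} — 6 values for 6 variables — and 12 appears only in Bob's list, so Bob = 12.
The 5 still-open variables draw from only 5 values {2, 4, 9, 19, 26}, so each is used; only Ivy can be 26, hence Ivy = 26.

26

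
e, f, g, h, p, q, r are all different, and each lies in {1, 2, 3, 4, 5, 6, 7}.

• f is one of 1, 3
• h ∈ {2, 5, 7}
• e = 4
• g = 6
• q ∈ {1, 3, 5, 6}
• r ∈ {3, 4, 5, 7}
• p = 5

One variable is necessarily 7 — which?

r

e has just one choice, so e = 4. Remove 4 from r.
g has just one choice, so g = 6. Strike 6 from q.
That leaves p = 5. So h, q, r can't be 5.
Among the 4 still-open variables, 2 fits only h (and all 4 values in {1, 2, 3, 7} must be used), so h = 2.
Among the 3 still-open variables, 7 fits only r (and all 3 values in {1, 3, 7} must be used), so r = 7.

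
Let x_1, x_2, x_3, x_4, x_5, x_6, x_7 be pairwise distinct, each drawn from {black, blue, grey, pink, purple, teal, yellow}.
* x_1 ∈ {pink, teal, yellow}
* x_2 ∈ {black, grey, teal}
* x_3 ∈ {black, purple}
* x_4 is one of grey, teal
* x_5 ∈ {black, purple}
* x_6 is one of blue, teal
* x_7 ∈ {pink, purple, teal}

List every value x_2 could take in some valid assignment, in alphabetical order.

The 7 variables together cover exactly {black, blue, grey, pink, purple, teal, yellow} — 7 values for 7 variables — and blue appears only in x_6's list, so x_6 = blue.
The 6 still-open variables together cover exactly {black, grey, pink, purple, teal, yellow} — 6 values for 6 variables — and yellow appears only in x_1's list, so x_1 = yellow.
The 5 still-open variables draw from only 5 values {black, grey, pink, purple, teal}, so each is used; only x_7 can be pink, hence x_7 = pink.
The 2 variables x_3 and x_5 are confined to {black, purple}, which locks those values in; drop them from x_2.
No further eliminations apply; x_2 can still be any of grey, teal.

grey, teal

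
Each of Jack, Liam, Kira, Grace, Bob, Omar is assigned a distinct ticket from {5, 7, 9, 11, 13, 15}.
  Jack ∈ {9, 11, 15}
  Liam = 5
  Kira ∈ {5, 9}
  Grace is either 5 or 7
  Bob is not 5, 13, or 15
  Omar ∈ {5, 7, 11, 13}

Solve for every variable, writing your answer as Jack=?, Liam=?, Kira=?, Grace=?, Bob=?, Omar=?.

Jack=15, Liam=5, Kira=9, Grace=7, Bob=11, Omar=13

Liam has just one choice, so Liam = 5. Eliminate 5 elsewhere: Kira, Grace, Omar.
Kira must be 9 (only option left). Eliminate 9 elsewhere: Jack, Bob.
Grace's domain is down to {7}, so Grace = 7. Eliminate 7 elsewhere: Bob, Omar.
Bob has just one choice, so Bob = 11. Strike 11 from Jack, Omar.
Omar's domain is down to {13}, so Omar = 13.
Jack's domain is down to {15}, so Jack = 15.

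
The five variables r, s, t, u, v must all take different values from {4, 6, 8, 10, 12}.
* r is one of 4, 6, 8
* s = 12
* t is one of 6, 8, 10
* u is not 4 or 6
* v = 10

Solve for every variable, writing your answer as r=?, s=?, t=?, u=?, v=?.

s must be 12 (only option left). So u can't be 12.
v must be 10 (only option left). Remove 10 from t, u.
u must be 8 (only option left). Strike 8 from r, t.
That leaves t = 6. Eliminate 6 elsewhere: r.
r must be 4 (only option left).

r=4, s=12, t=6, u=8, v=10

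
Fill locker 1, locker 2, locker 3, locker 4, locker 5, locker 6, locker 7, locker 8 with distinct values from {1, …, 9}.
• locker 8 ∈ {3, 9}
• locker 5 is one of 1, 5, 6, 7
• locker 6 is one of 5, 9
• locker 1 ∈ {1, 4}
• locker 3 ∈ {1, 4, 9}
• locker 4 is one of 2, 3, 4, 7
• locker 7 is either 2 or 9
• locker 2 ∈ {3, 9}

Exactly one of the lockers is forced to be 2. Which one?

locker 7

The 8 variables together cover exactly {1, 2, 3, 4, 5, 6, 7, 9} — 8 values for 8 variables — and 6 appears only in locker 5's list, so locker 5 = 6.
The 7 still-open variables together cover exactly {1, 2, 3, 4, 5, 7, 9} — 7 values for 7 variables — and 5 appears only in locker 6's list, so locker 6 = 5.
Among the 6 still-open variables, 7 fits only locker 4 (and all 6 values in {1, 2, 3, 4, 7, 9} must be used), so locker 4 = 7.
The 5 still-open variables draw from only 5 values {1, 2, 3, 4, 9}, so each is used; only locker 7 can be 2, hence locker 7 = 2.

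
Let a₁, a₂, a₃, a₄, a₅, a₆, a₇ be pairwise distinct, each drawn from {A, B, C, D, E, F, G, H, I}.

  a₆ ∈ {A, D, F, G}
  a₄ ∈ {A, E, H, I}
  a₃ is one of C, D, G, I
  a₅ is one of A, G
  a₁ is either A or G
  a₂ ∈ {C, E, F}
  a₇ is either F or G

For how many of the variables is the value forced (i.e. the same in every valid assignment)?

a₁ and a₅ share exactly the 2 values {A, G}; by pigeonhole those values go to them, so strike A, G from a₃, a₄, a₆, a₇.
a₇'s domain is down to {F}, so a₇ = F. Strike F from a₂, a₆.
a₆ must be D (only option left). So a₃ can't be D.
Determined: a₆=D, a₇=F. The other variables each still have more than one consistent value. That makes 2.

2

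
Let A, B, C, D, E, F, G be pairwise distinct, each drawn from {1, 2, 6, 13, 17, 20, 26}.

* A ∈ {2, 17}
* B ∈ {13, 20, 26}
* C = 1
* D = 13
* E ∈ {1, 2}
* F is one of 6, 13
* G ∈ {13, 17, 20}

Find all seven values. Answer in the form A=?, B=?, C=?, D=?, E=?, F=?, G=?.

C's domain is down to {1}, so C = 1. Strike 1 from E.
D has just one choice, so D = 13. Eliminate 13 elsewhere: B, F, G.
That leaves E = 2. So A can't be 2.
F's domain is down to {6}, so F = 6.
A must be 17 (only option left). Remove 17 from G.
G must be 20 (only option left). Eliminate 20 elsewhere: B.
B has just one choice, so B = 26.

A=17, B=26, C=1, D=13, E=2, F=6, G=20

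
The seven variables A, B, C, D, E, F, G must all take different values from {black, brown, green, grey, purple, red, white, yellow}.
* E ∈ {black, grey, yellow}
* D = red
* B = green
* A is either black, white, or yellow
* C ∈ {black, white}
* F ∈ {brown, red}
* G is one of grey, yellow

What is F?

brown

B must be green (only option left).
D has just one choice, so D = red. Remove red from F.
So F = brown.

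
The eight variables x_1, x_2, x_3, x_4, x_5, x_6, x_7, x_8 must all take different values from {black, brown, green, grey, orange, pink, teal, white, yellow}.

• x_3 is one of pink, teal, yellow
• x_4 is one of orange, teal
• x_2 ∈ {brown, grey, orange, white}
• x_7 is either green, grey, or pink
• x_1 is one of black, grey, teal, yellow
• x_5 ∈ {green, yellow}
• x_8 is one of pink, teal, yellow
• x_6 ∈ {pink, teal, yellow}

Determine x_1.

x_3, x_6, x_8 share exactly the 3 values {pink, teal, yellow}; by pigeonhole those values go to them, so strike pink, teal, yellow from x_1, x_4, x_5, x_7.
That leaves x_4 = orange. Eliminate orange elsewhere: x_2.
x_5 has just one choice, so x_5 = green. Strike green from x_7.
x_7 must be grey (only option left). Eliminate grey elsewhere: x_1, x_2.
So x_1 = black.

black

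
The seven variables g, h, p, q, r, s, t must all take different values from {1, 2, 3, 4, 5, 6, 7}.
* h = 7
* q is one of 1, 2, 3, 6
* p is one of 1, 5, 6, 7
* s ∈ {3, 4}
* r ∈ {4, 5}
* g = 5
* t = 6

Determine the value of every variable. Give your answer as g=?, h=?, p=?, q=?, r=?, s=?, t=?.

g=5, h=7, p=1, q=2, r=4, s=3, t=6

g has just one choice, so g = 5. Remove 5 from p, r.
h has just one choice, so h = 7. So p can't be 7.
r's domain is down to {4}, so r = 4. So s can't be 4.
s's domain is down to {3}, so s = 3. Remove 3 from q.
t must be 6 (only option left). So p, q can't be 6.
p's domain is down to {1}, so p = 1. So q can't be 1.
That leaves q = 2.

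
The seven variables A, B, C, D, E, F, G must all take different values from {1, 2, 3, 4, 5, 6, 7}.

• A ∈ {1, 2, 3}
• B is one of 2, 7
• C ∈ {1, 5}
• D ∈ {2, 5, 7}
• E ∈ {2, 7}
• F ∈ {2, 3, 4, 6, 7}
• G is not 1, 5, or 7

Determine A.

3

B and E between them cover only {2, 7} — a naked pair. Remove those values from A, D, F, G.
That leaves D = 5. So C can't be 5.
C must be 1 (only option left). So A can't be 1.
So A = 3.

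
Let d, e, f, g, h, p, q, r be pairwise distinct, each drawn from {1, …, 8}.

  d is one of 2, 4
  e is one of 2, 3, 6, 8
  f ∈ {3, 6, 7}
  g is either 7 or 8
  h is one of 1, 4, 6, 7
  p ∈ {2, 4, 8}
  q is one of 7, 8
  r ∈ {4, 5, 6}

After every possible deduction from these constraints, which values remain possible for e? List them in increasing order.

3, 6

The 8 variables together cover exactly {1, 2, 3, 4, 5, 6, 7, 8} — 8 values for 8 variables — and 1 appears only in h's list, so h = 1.
Among the 7 still-open variables, 5 fits only r (and all 7 values in {2, 3, 4, 5, 6, 7, 8} must be used), so r = 5.
g and q between them cover only {7, 8} — a naked pair. Remove those values from e, f, p.
d and p share exactly the 2 values {2, 4}; by pigeonhole those values go to them, so strike 2, 4 from e.
No further eliminations apply; e can still be any of 3, 6.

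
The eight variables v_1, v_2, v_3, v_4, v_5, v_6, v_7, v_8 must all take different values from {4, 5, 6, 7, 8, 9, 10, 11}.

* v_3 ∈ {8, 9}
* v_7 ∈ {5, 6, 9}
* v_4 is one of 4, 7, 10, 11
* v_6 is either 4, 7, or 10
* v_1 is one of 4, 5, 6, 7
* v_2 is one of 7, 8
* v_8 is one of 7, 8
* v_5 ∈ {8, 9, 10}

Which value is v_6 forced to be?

4

Among the 8 variables, 11 fits only v_4 (and all 8 values in {4, 5, 6, 7, 8, 9, 10, 11} must be used), so v_4 = 11.
v_2 and v_8 between them cover only {7, 8} — a naked pair. Remove those values from v_1, v_3, v_5, v_6.
v_3 must be 9 (only option left). So v_5, v_7 can't be 9.
That leaves v_5 = 10. So v_6 can't be 10.
So v_6 = 4.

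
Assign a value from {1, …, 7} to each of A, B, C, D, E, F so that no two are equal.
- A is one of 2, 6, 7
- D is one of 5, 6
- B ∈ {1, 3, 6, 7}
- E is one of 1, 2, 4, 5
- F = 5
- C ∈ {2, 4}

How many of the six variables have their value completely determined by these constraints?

2

F must be 5 (only option left). Strike 5 from D, E.
D must be 6 (only option left). Strike 6 from A, B.
Determined: D=6, F=5. The other variables each still have more than one consistent value. That makes 2.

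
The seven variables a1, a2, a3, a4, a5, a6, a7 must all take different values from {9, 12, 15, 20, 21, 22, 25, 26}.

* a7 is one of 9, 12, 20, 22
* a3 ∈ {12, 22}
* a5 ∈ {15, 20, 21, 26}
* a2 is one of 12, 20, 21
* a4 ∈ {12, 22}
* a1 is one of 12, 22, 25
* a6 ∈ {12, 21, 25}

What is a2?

a3 and a4 between them cover only {12, 22} — a naked pair. Remove those values from a1, a2, a6, a7.
That leaves a1 = 25. So a6 can't be 25.
a6 must be 21 (only option left). So a2, a5 can't be 21.
So a2 = 20.

20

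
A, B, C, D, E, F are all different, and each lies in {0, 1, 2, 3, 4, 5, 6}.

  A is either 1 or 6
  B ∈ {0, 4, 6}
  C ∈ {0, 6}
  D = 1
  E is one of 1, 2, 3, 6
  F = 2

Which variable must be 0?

D has just one choice, so D = 1. Eliminate 1 elsewhere: A, E.
F has just one choice, so F = 2. Remove 2 from E.
That leaves A = 6. Eliminate 6 elsewhere: B, C, E.
So 0 goes to C.

C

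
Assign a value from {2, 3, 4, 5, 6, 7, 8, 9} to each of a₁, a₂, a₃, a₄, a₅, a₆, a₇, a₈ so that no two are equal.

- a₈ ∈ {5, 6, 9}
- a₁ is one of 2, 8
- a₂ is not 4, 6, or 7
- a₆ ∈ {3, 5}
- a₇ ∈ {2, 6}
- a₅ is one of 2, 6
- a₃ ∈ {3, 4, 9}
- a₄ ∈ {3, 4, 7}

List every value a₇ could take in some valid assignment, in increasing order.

2, 6

The 8 variables draw from only 8 values {2, 3, 4, 5, 6, 7, 8, 9}, so each is used; only a₄ can be 7, hence a₄ = 7.
Among the 7 still-open variables, 4 fits only a₃ (and all 7 values in {2, 3, 4, 5, 6, 8, 9} must be used), so a₃ = 4.
a₅ and a₇ between them cover only {2, 6} — a naked pair. Remove those values from a₁, a₂, a₈.
a₁ must be 8 (only option left). Eliminate 8 elsewhere: a₂.
No further eliminations apply; a₇ can still be any of 2, 6.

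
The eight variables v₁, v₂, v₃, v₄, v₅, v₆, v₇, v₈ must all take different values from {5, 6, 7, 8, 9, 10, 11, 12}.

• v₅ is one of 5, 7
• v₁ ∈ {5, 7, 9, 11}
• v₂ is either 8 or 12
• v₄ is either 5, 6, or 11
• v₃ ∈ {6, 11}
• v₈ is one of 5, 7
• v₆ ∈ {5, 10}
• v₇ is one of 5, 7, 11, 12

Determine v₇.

12

Among the 8 variables, 8 fits only v₂ (and all 8 values in {5, 6, 7, 8, 9, 10, 11, 12} must be used), so v₂ = 8.
The 7 still-open variables together cover exactly {5, 6, 7, 9, 10, 11, 12} — 7 values for 7 variables — and 9 appears only in v₁'s list, so v₁ = 9.
The 6 still-open variables together cover exactly {5, 6, 7, 10, 11, 12} — 6 values for 6 variables — and 10 appears only in v₆'s list, so v₆ = 10.
The 5 still-open variables together cover exactly {5, 6, 7, 11, 12} — 5 values for 5 variables — and 12 appears only in v₇'s list, so v₇ = 12.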